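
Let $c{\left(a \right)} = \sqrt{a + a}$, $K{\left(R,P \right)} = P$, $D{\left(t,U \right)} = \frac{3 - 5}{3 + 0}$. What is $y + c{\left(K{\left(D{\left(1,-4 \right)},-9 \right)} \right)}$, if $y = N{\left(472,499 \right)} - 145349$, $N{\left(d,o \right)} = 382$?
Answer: $-144967 + 3 i \sqrt{2} \approx -1.4497 \cdot 10^{5} + 4.2426 i$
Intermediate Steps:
$D{\left(t,U \right)} = - \frac{2}{3}$
$c{\left(a \right)} = \sqrt{2} \sqrt{a}$ ($c{\left(a \right)} = \sqrt{2 a} = \sqrt{2} \sqrt{a}$)
$y = -144967$ ($y = 382 - 145349 = -144967$)
$y + c{\left(K{\left(D{\left(1,-4 \right)},-9 \right)} \right)} = -144967 + \sqrt{2} \sqrt{-9} = -144967 + \sqrt{2} \cdot 3 i = -144967 + 3 i \sqrt{2}$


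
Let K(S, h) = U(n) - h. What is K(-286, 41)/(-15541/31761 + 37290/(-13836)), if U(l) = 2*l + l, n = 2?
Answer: 2563430310/233232161 ≈ 10.991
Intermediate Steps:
U(l) = 3*l
K(S, h) = 6 - h (K(S, h) = 3*2 - h = 6 - h)
K(-286, 41)/(-15541/31761 + 37290/(-13836)) = (6 - 1*41)/(-15541/31761 + 37290/(-13836)) = (6 - 41)/(-15541*1/31761 + 37290*(-1/13836)) = -35/(-15541/31761 - 6215/2306) = -35/(-233232161/73240866) = -35*(-73240866/233232161) = 2563430310/233232161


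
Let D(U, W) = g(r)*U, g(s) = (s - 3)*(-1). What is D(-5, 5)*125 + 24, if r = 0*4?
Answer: -1851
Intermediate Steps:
r = 0
g(s) = 3 - s (g(s) = (-3 + s)*(-1) = 3 - s)
D(U, W) = 3*U (D(U, W) = (3 - 1*0)*U = (3 + 0)*U = 3*U)
D(-5, 5)*125 + 24 = (3*(-5))*125 + 24 = -15*125 + 24 = -1875 + 24 = -1851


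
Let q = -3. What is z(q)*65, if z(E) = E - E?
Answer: 0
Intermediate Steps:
z(E) = 0
z(q)*65 = 0*65 = 0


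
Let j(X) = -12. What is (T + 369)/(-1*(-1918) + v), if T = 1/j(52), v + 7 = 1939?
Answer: 4427/46200 ≈ 0.095822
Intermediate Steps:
v = 1932 (v = -7 + 1939 = 1932)
T = -1/12 (T = 1/(-12) = -1/12 ≈ -0.083333)
(T + 369)/(-1*(-1918) + v) = (-1/12 + 369)/(-1*(-1918) + 1932) = 4427/(12*(1918 + 1932)) = (4427/12)/3850 = (4427/12)*(1/3850) = 4427/46200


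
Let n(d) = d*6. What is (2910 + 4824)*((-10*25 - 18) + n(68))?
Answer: 1082760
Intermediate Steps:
n(d) = 6*d
(2910 + 4824)*((-10*25 - 18) + n(68)) = (2910 + 4824)*((-10*25 - 18) + 6*68) = 7734*((-250 - 18) + 408) = 7734*(-268 + 408) = 7734*140 = 1082760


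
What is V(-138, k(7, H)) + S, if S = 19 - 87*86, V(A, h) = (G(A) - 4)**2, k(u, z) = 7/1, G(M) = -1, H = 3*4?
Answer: -7438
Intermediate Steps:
H = 12
k(u, z) = 7 (k(u, z) = 7*1 = 7)
V(A, h) = 25 (V(A, h) = (-1 - 4)**2 = (-5)**2 = 25)
S = -7463 (S = 19 - 7482 = -7463)
V(-138, k(7, H)) + S = 25 - 7463 = -7438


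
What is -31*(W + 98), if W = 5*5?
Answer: -3813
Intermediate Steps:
W = 25
-31*(W + 98) = -31*(25 + 98) = -31*123 = -3813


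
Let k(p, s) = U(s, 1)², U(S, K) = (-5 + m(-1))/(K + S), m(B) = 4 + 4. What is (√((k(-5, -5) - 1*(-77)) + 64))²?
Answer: 2265/16 ≈ 141.56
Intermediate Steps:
m(B) = 8
U(S, K) = 3/(K + S) (U(S, K) = (-5 + 8)/(K + S) = 3/(K + S))
k(p, s) = 9/(1 + s)² (k(p, s) = (3/(1 + s))² = 9/(1 + s)²)
(√((k(-5, -5) - 1*(-77)) + 64))² = (√((9/(1 - 5)² - 1*(-77)) + 64))² = (√((9/(-4)² + 77) + 64))² = (√((9*(1/16) + 77) + 64))² = (√((9/16 + 77) + 64))² = (√(1241/16 + 64))² = (√(2265/16))² = (√2265/4)² = 2265/16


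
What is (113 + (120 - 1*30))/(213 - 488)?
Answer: -203/275 ≈ -0.73818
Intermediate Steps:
(113 + (120 - 1*30))/(213 - 488) = (113 + (120 - 30))/(-275) = -(113 + 90)/275 = -1/275*203 = -203/275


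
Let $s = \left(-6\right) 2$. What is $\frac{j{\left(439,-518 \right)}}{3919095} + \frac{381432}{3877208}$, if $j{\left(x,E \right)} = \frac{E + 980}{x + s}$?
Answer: $\frac{3799467449257}{38620997320515} \approx 0.098378$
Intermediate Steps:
$s = -12$
$j{\left(x,E \right)} = \frac{980 + E}{-12 + x}$ ($j{\left(x,E \right)} = \frac{E + 980}{x - 12} = \frac{980 + E}{-12 + x}$)
$\frac{j{\left(439,-518 \right)}}{3919095} + \frac{381432}{3877208} = \frac{\frac{1}{-12 + 439} \left(980 - 518\right)}{3919095} + \frac{381432}{3877208} = \frac{1}{427} \cdot 462 \cdot \frac{1}{3919095} + 381432 \cdot \frac{1}{3877208} = \frac{1}{427} \cdot 462 \cdot \frac{1}{3919095} + \frac{47679}{484651} = \frac{66}{61} \cdot \frac{1}{3919095} + \frac{47679}{484651} = \frac{22}{79688265} + \frac{47679}{484651} = \frac{3799467449257}{38620997320515}$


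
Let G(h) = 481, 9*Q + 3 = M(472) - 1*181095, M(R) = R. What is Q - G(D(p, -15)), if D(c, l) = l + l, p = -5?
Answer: -184955/9 ≈ -20551.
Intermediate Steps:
D(c, l) = 2*l
Q = -180626/9 (Q = -1/3 + (472 - 1*181095)/9 = -1/3 + (472 - 181095)/9 = -1/3 + (1/9)*(-180623) = -1/3 - 180623/9 = -180626/9 ≈ -20070.)
Q - G(D(p, -15)) = -180626/9 - 1*481 = -180626/9 - 481 = -184955/9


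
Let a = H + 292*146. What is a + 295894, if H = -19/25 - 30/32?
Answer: 135409721/400 ≈ 3.3852e+5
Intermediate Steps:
H = -679/400 (H = -19*1/25 - 30*1/32 = -19/25 - 15/16 = -679/400 ≈ -1.6975)
a = 17052121/400 (a = -679/400 + 292*146 = -679/400 + 42632 = 17052121/400 ≈ 42630.)
a + 295894 = 17052121/400 + 295894 = 135409721/400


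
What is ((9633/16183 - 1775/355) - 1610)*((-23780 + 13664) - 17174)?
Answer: 712976138480/16183 ≈ 4.4057e+7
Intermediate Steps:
((9633/16183 - 1775/355) - 1610)*((-23780 + 13664) - 17174) = ((9633*(1/16183) - 1775*1/355) - 1610)*(-10116 - 17174) = ((9633/16183 - 5) - 1610)*(-27290) = (-71282/16183 - 1610)*(-27290) = -26125912/16183*(-27290) = 712976138480/16183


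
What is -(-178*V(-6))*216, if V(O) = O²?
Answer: 1384128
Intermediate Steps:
-(-178*V(-6))*216 = -(-178*(-6)²)*216 = -(-178*36)*216 = -(-6408)*216 = -1*(-1384128) = 1384128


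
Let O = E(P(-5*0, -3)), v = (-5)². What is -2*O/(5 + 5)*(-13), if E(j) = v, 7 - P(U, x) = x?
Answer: 65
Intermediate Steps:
P(U, x) = 7 - x
v = 25
E(j) = 25
O = 25
-2*O/(5 + 5)*(-13) = -2*25/(5 + 5)*(-13) = -2*25/10*(-13) = -25/5*(-13) = -2*5/2*(-13) = -5*(-13) = 65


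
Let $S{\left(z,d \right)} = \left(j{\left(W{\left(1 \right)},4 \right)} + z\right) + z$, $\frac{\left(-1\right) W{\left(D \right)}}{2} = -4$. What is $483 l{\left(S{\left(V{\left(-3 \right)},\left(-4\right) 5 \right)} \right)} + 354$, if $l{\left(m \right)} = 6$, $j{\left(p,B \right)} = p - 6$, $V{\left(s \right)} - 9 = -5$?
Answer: $3252$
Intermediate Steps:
$V{\left(s \right)} = 4$ ($V{\left(s \right)} = 9 - 5 = 4$)
$W{\left(D \right)} = 8$ ($W{\left(D \right)} = \left(-2\right) \left(-4\right) = 8$)
$j{\left(p,B \right)} = -6 + p$ ($j{\left(p,B \right)} = p - 6 = -6 + p$)
$S{\left(z,d \right)} = 2 + 2 z$ ($S{\left(z,d \right)} = \left(\left(-6 + 8\right) + z\right) + z = \left(2 + z\right) + z = 2 + 2 z$)
$483 l{\left(S{\left(V{\left(-3 \right)},\left(-4\right) 5 \right)} \right)} + 354 = 483 \cdot 6 + 354 = 2898 + 354 = 3252$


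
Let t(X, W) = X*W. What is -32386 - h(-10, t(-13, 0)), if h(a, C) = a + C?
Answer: -32376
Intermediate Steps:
t(X, W) = W*X
h(a, C) = C + a
-32386 - h(-10, t(-13, 0)) = -32386 - (0*(-13) - 10) = -32386 - (0 - 10) = -32386 - 1*(-10) = -32386 + 10 = -32376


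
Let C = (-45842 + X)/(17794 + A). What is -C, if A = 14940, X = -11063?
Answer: 56905/32734 ≈ 1.7384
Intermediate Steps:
C = -56905/32734 (C = (-45842 - 11063)/(17794 + 14940) = -56905/32734 ≈ -1.7384)
-C = -1*(-56905/32734) = 56905/32734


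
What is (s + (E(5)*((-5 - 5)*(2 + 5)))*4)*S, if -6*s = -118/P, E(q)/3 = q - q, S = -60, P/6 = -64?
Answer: 295/96 ≈ 3.0729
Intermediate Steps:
P = -384 (P = 6*(-64) = -384)
E(q) = 0 (E(q) = 3*(q - q) = 3*0 = 0)
s = -59/1152 (s = -(-59)/(3*(-384)) = -(-59)*(-1)/(3*384) = -⅙*59/192 = -59/1152 ≈ -0.051215)
(s + (E(5)*((-5 - 5)*(2 + 5)))*4)*S = (-59/1152 + (0*((-5 - 5)*(2 + 5)))*4)*(-60) = (-59/1152 + (0*(-10*7))*4)*(-60) = (-59/1152 + (0*(-70))*4)*(-60) = (-59/1152 + 0*4)*(-60) = (-59/1152 + 0)*(-60) = -59/1152*(-60) = 295/96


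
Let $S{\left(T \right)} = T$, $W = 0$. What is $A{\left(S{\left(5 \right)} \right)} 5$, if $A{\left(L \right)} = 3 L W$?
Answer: $0$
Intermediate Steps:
$A{\left(L \right)} = 0$ ($A{\left(L \right)} = 3 L 0 = 0$)
$A{\left(S{\left(5 \right)} \right)} 5 = 0 \cdot 5 = 0$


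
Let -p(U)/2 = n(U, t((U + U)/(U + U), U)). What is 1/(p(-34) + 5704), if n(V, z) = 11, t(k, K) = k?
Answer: 1/5682 ≈ 0.00017599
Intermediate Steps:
p(U) = -22 (p(U) = -2*11 = -22)
1/(p(-34) + 5704) = 1/(-22 + 5704) = 1/5682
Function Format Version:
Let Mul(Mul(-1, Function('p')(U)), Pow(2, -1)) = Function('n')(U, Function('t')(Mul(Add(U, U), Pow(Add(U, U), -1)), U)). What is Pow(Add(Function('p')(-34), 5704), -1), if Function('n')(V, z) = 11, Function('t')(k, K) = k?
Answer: Rational(1, 5682) ≈ 0.00017599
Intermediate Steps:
Function('p')(U) = -22 (Function('p')(U) = Mul(-2, 11) = -22)
Pow(Add(Function('p')(-34), 5704), -1) = Pow(Add(-22, 5704), -1) = Pow(5682, -1) = Rational(1, 5682)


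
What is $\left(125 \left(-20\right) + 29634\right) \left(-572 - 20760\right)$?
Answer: $-578822488$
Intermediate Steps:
$\left(125 \left(-20\right) + 29634\right) \left(-572 - 20760\right) = \left(-2500 + 29634\right) \left(-21332\right) = 27134 \left(-21332\right) = -578822488$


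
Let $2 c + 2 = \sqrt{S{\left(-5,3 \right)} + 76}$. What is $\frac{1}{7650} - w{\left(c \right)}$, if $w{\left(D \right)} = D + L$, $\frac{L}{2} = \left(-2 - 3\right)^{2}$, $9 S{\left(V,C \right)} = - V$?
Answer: $- \frac{374849}{7650} - \frac{\sqrt{689}}{6} \approx -53.375$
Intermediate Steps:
$S{\left(V,C \right)} = - \frac{V}{9}$ ($S{\left(V,C \right)} = \frac{\left(-1\right) V}{9} = - \frac{V}{9}$)
$c = -1 + \frac{\sqrt{689}}{6}$ ($c = -1 + \frac{\sqrt{\left(- \frac{1}{9}\right) \left(-5\right) + 76}}{2} = -1 + \frac{\sqrt{\frac{5}{9} + 76}}{2} = -1 + \frac{\sqrt{\frac{689}{9}}}{2} = -1 + \frac{\frac{1}{3} \sqrt{689}}{2} = -1 + \frac{\sqrt{689}}{6} \approx 3.3748$)
$L = 50$ ($L = 2 \left(-2 - 3\right)^{2} = 2 \left(-5\right)^{2} = 2 \cdot 25 = 50$)
$w{\left(D \right)} = 50 + D$ ($w{\left(D \right)} = D + 50 = 50 + D$)
$\frac{1}{7650} - w{\left(c \right)} = \frac{1}{7650} - \left(50 - \left(1 - \frac{\sqrt{689}}{6}\right)\right) = \frac{1}{7650} - \left(49 + \frac{\sqrt{689}}{6}\right) = - \frac{374849}{7650} - \frac{\sqrt{689}}{6}$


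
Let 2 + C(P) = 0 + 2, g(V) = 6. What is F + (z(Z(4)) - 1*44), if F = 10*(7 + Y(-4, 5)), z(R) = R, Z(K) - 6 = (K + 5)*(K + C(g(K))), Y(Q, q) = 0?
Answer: 68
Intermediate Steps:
C(P) = 0 (C(P) = -2 + (0 + 2) = -2 + 2 = 0)
Z(K) = 6 + K*(5 + K) (Z(K) = 6 + (K + 5)*(K + 0) = 6 + (5 + K)*K = 6 + K*(5 + K))
F = 70 (F = 10*(7 + 0) = 10*7 = 70)
F + (z(Z(4)) - 1*44) = 70 + ((6 + 4**2 + 5*4) - 1*44) = 70 + ((6 + 16 + 20) - 44) = 70 + (42 - 44) = 70 - 2 = 68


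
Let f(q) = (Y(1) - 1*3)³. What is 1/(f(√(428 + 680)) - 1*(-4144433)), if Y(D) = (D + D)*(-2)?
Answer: 1/4144090 ≈ 2.4131e-7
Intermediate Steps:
Y(D) = -4*D (Y(D) = (2*D)*(-2) = -4*D)
f(q) = -343 (f(q) = (-4*1 - 1*3)³ = (-4 - 3)³ = (-7)³ = -343)
1/(f(√(428 + 680)) - 1*(-4144433)) = 1/(-343 - 1*(-4144433)) = 1/(-343 + 4144433) = 1/4144090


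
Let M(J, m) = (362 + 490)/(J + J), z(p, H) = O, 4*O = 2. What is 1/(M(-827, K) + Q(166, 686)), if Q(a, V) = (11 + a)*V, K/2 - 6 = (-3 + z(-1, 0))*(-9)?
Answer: 827/100415568 ≈ 8.2358e-6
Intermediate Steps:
O = ½ (O = (¼)*2 = ½ ≈ 0.50000)
z(p, H) = ½
K = 57 (K = 12 + 2*((-3 + ½)*(-9)) = 12 + 2*(-5/2*(-9)) = 12 + 2*(45/2) = 12 + 45 = 57)
M(J, m) = 426/J (M(J, m) = 852/((2*J)) = 852*(1/(2*J)) = 426/J)
Q(a, V) = V*(11 + a)
1/(M(-827, K) + Q(166, 686)) = 1/(426/(-827) + 686*(11 + 166)) = 1/(426*(-1/827) + 686*177) = 1/(-426/827 + 121422) = 1/(100415568/827) = 827/100415568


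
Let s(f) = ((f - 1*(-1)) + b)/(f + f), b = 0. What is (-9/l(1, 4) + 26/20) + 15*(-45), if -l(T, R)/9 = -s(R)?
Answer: -6753/10 ≈ -675.30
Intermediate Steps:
s(f) = (1 + f)/(2*f) (s(f) = ((f - 1*(-1)) + 0)/(f + f) = ((f + 1) + 0)/((2*f)) = ((1 + f) + 0)*(1/(2*f)) = (1 + f)*(1/(2*f)) = (1 + f)/(2*f))
l(T, R) = 9*(1 + R)/(2*R) (l(T, R) = -(-9)*(1 + R)/(2*R) = 9*(1 + R)/(2*R))
(-9/l(1, 4) + 26/20) + 15*(-45) = (-9*8/(9*(1 + 4)) + 26/20) + 15*(-45) = (-9/((9/2)*(¼)*5) + 26*(1/20)) - 675 = (-9/45/8 + 13/10) - 675 = (-9*8/45 + 13/10) - 675 = (-8/5 + 13/10) - 675 = -3/10 - 675 = -6753/10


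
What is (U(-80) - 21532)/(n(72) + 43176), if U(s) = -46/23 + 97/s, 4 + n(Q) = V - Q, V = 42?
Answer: -1722817/3451360 ≈ -0.49917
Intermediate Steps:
n(Q) = 38 - Q (n(Q) = -4 + (42 - Q) = 38 - Q)
U(s) = -2 + 97/s (U(s) = -46*1/23 + 97/s = -2 + 97/s)
(U(-80) - 21532)/(n(72) + 43176) = ((-2 + 97/(-80)) - 21532)/((38 - 1*72) + 43176) = ((-2 + 97*(-1/80)) - 21532)/((38 - 72) + 43176) = ((-2 - 97/80) - 21532)/(-34 + 43176) = (-257/80 - 21532)/43142 = -1722817/80*1/43142 = -1722817/3451360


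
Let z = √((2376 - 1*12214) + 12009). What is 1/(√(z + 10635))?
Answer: (10635 + √2171)^(-½) ≈ 0.0096757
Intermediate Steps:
z = √2171 (z = √((2376 - 12214) + 12009) = √(-9838 + 12009) = √2171 ≈ 46.594)
1/(√(z + 10635)) = 1/(√(√2171 + 10635)) = 1/(√(10635 + √2171)) = (10635 + √2171)^(-½)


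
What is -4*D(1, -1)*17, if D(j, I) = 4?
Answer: -272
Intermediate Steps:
-4*D(1, -1)*17 = -4*4*17 = -16*17 = -272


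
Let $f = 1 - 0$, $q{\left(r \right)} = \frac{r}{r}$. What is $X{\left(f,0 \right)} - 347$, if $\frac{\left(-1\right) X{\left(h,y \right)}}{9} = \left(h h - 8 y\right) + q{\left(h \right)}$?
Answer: $-365$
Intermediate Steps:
$q{\left(r \right)} = 1$
$f = 1$ ($f = 1 + 0 = 1$)
$X{\left(h,y \right)} = -9 - 9 h^{2} + 72 y$ ($X{\left(h,y \right)} = - 9 \left(\left(h h - 8 y\right) + 1\right) = - 9 \left(\left(h^{2} - 8 y\right) + 1\right) = - 9 \left(1 + h^{2} - 8 y\right) = -9 - 9 h^{2} + 72 y$)
$X{\left(f,0 \right)} - 347 = \left(-9 - 9 \cdot 1^{2} + 72 \cdot 0\right) - 347 = \left(-9 - 9 + 0\right) - 347 = -18 - 347 = -365$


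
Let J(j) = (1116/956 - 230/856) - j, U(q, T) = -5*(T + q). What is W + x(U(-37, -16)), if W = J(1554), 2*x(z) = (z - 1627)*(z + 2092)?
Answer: -164349498005/102292 ≈ -1.6067e+6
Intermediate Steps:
U(q, T) = -5*T - 5*q
x(z) = (-1627 + z)*(2092 + z)/2 (x(z) = ((z - 1627)*(z + 2092))/2 = ((-1627 + z)*(2092 + z))/2 = (-1627 + z)*(2092 + z)/2)
J(j) = 91927/102292 - j (J(j) = (1116*(1/956) - 230*1/856) - j = (279/239 - 115/428) - j = 91927/102292 - j)
W = -158869841/102292 (W = 91927/102292 - 1*1554 = 91927/102292 - 1554 = -158869841/102292 ≈ -1553.1)
W + x(U(-37, -16)) = -158869841/102292 + (-1701842 + (-5*(-16) - 5*(-37))**2/2 + 465*(-5*(-16) - 5*(-37))/2) = -158869841/102292 + (-1701842 + (80 + 185)**2/2 + 465*(80 + 185)/2) = -158869841/102292 + (-1701842 + (1/2)*265**2 + (465/2)*265) = -158869841/102292 + (-1701842 + (1/2)*70225 + 123225/2) = -158869841/102292 + (-1701842 + 70225/2 + 123225/2) = -158869841/102292 - 1605117 = -164349498005/102292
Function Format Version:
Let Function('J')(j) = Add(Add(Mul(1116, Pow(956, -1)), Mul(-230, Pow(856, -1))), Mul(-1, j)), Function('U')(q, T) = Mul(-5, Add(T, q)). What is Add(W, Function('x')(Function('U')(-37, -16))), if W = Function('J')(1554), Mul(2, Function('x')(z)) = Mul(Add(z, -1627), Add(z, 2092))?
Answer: Rational(-164349498005, 102292) ≈ -1.6067e+6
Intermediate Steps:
Function('U')(q, T) = Add(Mul(-5, T), Mul(-5, q))
Function('x')(z) = Mul(Rational(1, 2), Add(-1627, z), Add(2092, z)) (Function('x')(z) = Mul(Rational(1, 2), Mul(Add(z, -1627), Add(z, 2092))) = Mul(Rational(1, 2), Mul(Add(-1627, z), Add(2092, z))) = Mul(Rational(1, 2), Add(-1627, z), Add(2092, z)))
Function('J')(j) = Add(Rational(91927, 102292), Mul(-1, j)) (Function('J')(j) = Add(Add(Mul(1116, Rational(1, 956)), Mul(-230, Rational(1, 856))), Mul(-1, j)) = Add(Add(Rational(279, 239), Rational(-115, 428)), Mul(-1, j)) = Add(Rational(91927, 102292), Mul(-1, j)))
W = Rational(-158869841, 102292) (W = Add(Rational(91927, 102292), Mul(-1, 1554)) = Add(Rational(91927, 102292), -1554) = Rational(-158869841, 102292) ≈ -1553.1)
Add(W, Function('x')(Function('U')(-37, -16))) = Add(Rational(-158869841, 102292), Add(-1701842, Mul(Rational(1, 2), Pow(Add(Mul(-5, -16), Mul(-5, -37)), 2)), Mul(Rational(465, 2), Add(Mul(-5, -16), Mul(-5, -37))))) = Add(Rational(-158869841, 102292), Add(-1701842, Mul(Rational(1, 2), Pow(Add(80, 185), 2)), Mul(Rational(465, 2), Add(80, 185)))) = Add(Rational(-158869841, 102292), Add(-1701842, Mul(Rational(1, 2), Pow(265, 2)), Mul(Rational(465, 2), 265))) = Add(Rational(-158869841, 102292), Add(-1701842, Mul(Rational(1, 2), 70225), Rational(123225, 2))) = Add(Rational(-158869841, 102292), Add(-1701842, Rational(70225, 2), Rational(123225, 2))) = Add(Rational(-158869841, 102292), -1605117) = Rational(-164349498005, 102292)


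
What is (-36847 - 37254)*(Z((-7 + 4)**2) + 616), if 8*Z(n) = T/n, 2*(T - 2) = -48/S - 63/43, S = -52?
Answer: -3674481040369/80496 ≈ -4.5648e+7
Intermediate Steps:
T = 1933/1118 (T = 2 + (-48/(-52) - 63/43)/2 = 2 + (-48*(-1/52) - 63*1/43)/2 = 2 + (12/13 - 63/43)/2 = 2 + (1/2)*(-303/559) = 2 - 303/1118 = 1933/1118 ≈ 1.7290)
Z(n) = 1933/(8944*n) (Z(n) = (1933/(1118*n))/8 = 1933/(8944*n))
(-36847 - 37254)*(Z((-7 + 4)**2) + 616) = (-36847 - 37254)*(1933/(8944*((-7 + 4)**2)) + 616) = -74101*(1933/(8944*((-3)**2)) + 616) = -74101*((1933/8944)/9 + 616) = -74101*((1933/8944)*(1/9) + 616) = -74101*(1933/80496 + 616) = -74101*49587469/80496 = -3674481040369/80496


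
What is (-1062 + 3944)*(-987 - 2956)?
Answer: -11363726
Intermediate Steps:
(-1062 + 3944)*(-987 - 2956) = 2882*(-3943) = -11363726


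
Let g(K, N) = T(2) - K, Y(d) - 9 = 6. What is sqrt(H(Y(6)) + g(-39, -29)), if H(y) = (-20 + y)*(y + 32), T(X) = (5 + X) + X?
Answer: I*sqrt(187) ≈ 13.675*I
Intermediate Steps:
Y(d) = 15 (Y(d) = 9 + 6 = 15)
T(X) = 5 + 2*X
g(K, N) = 9 - K (g(K, N) = (5 + 2*2) - K = (5 + 4) - K = 9 - K)
H(y) = (-20 + y)*(32 + y)
sqrt(H(Y(6)) + g(-39, -29)) = sqrt((-640 + 15**2 + 12*15) + (9 - 1*(-39))) = sqrt((-640 + 225 + 180) + (9 + 39)) = sqrt(-235 + 48) = sqrt(-187) = I*sqrt(187)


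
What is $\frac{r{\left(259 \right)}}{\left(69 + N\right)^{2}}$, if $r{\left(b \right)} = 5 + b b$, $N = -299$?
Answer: $\frac{33543}{26450} \approx 1.2682$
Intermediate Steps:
$r{\left(b \right)} = 5 + b^{2}$
$\frac{r{\left(259 \right)}}{\left(69 + N\right)^{2}} = \frac{5 + 259^{2}}{\left(69 - 299\right)^{2}} = \frac{5 + 67081}{\left(-230\right)^{2}} = \frac{67086}{52900} = 67086 \cdot \frac{1}{52900} = \frac{33543}{26450}$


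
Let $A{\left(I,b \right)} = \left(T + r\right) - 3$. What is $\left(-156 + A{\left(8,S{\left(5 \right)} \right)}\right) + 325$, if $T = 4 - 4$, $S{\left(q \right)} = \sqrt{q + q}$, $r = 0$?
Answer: $166$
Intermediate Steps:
$S{\left(q \right)} = \sqrt{2} \sqrt{q}$ ($S{\left(q \right)} = \sqrt{2 q} = \sqrt{2} \sqrt{q}$)
$T = 0$ ($T = 4 - 4 = 0$)
$A{\left(I,b \right)} = -3$ ($A{\left(I,b \right)} = \left(0 + 0\right) - 3 = 0 - 3 = -3$)
$\left(-156 + A{\left(8,S{\left(5 \right)} \right)}\right) + 325 = \left(-156 - 3\right) + 325 = -159 + 325 = 166$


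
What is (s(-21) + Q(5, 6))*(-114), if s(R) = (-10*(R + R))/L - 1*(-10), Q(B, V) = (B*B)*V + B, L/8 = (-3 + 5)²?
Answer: -81225/4 ≈ -20306.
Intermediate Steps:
L = 32 (L = 8*(-3 + 5)² = 8*2² = 8*4 = 32)
Q(B, V) = B + V*B² (Q(B, V) = B²*V + B = V*B² + B = B + V*B²)
s(R) = 10 - 5*R/8 (s(R) = -10*(R + R)/32 - 1*(-10) = -20*R*(1/32) + 10 = -5*R/8 + 10 = 10 - 5*R/8)
(s(-21) + Q(5, 6))*(-114) = ((10 - 5/8*(-21)) + 5*(1 + 5*6))*(-114) = ((10 + 105/8) + 5*(1 + 30))*(-114) = (185/8 + 5*31)*(-114) = (185/8 + 155)*(-114) = (1425/8)*(-114) = -81225/4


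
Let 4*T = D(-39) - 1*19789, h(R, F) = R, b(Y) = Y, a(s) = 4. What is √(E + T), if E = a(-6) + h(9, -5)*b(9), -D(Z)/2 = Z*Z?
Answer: 21*I*√51/2 ≈ 74.985*I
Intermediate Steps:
D(Z) = -2*Z² (D(Z) = -2*Z*Z = -2*Z²)
T = -22831/4 (T = (-2*(-39)² - 1*19789)/4 = (-2*1521 - 19789)/4 = (-3042 - 19789)/4 = (¼)*(-22831) = -22831/4 ≈ -5707.8)
E = 85 (E = 4 + 9*9 = 4 + 81 = 85)
√(E + T) = √(85 - 22831/4) = √(-22491/4) = 21*I*√51/2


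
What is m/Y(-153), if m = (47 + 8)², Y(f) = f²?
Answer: 3025/23409 ≈ 0.12922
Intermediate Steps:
m = 3025 (m = 55² = 3025)
m/Y(-153) = 3025/((-153)²) = 3025/23409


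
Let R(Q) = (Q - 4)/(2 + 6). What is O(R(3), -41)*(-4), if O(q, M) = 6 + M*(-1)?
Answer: -188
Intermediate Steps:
R(Q) = -½ + Q/8 (R(Q) = (-4 + Q)/8 = (-4 + Q)*(⅛) = -½ + Q/8)
O(q, M) = 6 - M
O(R(3), -41)*(-4) = (6 - 1*(-41))*(-4) = (6 + 41)*(-4) = 47*(-4) = -188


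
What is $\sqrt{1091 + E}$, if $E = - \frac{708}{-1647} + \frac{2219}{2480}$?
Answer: $\frac{\sqrt{14061682412105}}{113460} \approx 33.05$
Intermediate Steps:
$E = \frac{1803511}{1361520}$ ($E = \left(-708\right) \left(- \frac{1}{1647}\right) + 2219 \cdot \frac{1}{2480} = \frac{236}{549} + \frac{2219}{2480} = \frac{1803511}{1361520} \approx 1.3246$)
$\sqrt{1091 + E} = \sqrt{1091 + \frac{1803511}{1361520}} = \sqrt{\frac{1487221831}{1361520}} = \frac{\sqrt{14061682412105}}{113460}$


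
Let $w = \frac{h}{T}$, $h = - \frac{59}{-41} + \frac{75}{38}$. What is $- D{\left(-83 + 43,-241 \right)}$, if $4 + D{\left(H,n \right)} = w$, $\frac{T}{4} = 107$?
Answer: $\frac{2661979}{666824} \approx 3.992$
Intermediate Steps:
$h = \frac{5317}{1558}$ ($h = \left(-59\right) \left(- \frac{1}{41}\right) + 75 \cdot \frac{1}{38} = \frac{59}{41} + \frac{75}{38} = \frac{5317}{1558} \approx 3.4127$)
$T = 428$ ($T = 4 \cdot 107 = 428$)
$w = \frac{5317}{666824}$ ($w = \frac{5317}{1558 \cdot 428} = \frac{5317}{1558} \cdot \frac{1}{428} = \frac{5317}{666824} \approx 0.0079736$)
$D{\left(H,n \right)} = - \frac{2661979}{666824}$ ($D{\left(H,n \right)} = -4 + \frac{5317}{666824} = - \frac{2661979}{666824}$)
$- D{\left(-83 + 43,-241 \right)} = \left(-1\right) \left(- \frac{2661979}{666824}\right) = \frac{2661979}{666824}$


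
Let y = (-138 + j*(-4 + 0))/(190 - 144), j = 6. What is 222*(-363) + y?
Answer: -1853559/23 ≈ -80590.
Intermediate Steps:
y = -81/23 (y = (-138 + 6*(-4 + 0))/(190 - 144) = (-138 + 6*(-4))/46 = (-138 - 24)*(1/46) = -162*1/46 = -81/23 ≈ -3.5217)
222*(-363) + y = 222*(-363) - 81/23 = -80586 - 81/23 = -1853559/23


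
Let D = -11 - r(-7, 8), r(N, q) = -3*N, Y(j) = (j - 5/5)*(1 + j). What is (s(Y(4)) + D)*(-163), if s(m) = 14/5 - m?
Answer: 36023/5 ≈ 7204.6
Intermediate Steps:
Y(j) = (1 + j)*(-1 + j) (Y(j) = (j - 5*⅕)*(1 + j) = (j - 1)*(1 + j) = (-1 + j)*(1 + j) = (1 + j)*(-1 + j))
s(m) = 14/5 - m (s(m) = 14*(⅕) - m = 14/5 - m)
D = -32 (D = -11 - (-3)*(-7) = -11 - 1*21 = -11 - 21 = -32)
(s(Y(4)) + D)*(-163) = ((14/5 - (-1 + 4²)) - 32)*(-163) = ((14/5 - (-1 + 16)) - 32)*(-163) = ((14/5 - 1*15) - 32)*(-163) = ((14/5 - 15) - 32)*(-163) = (-61/5 - 32)*(-163) = -221/5*(-163) = 36023/5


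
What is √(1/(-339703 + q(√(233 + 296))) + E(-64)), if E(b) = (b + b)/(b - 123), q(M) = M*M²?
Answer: 3*√147373656353/1392028 ≈ 0.82734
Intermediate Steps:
q(M) = M³
E(b) = 2*b/(-123 + b) (E(b) = (2*b)/(-123 + b) = 2*b/(-123 + b))
√(1/(-339703 + q(√(233 + 296))) + E(-64)) = √(1/(-339703 + (√(233 + 296))³) + 2*(-64)/(-123 - 64)) = √(1/(-339703 + (√529)³) + 2*(-64)/(-187)) = √(1/(-339703 + 23³) + 2*(-64)*(-1/187)) = √(1/(-339703 + 12167) + 128/187) = √(1/(-327536) + 128/187) = √(-1/327536 + 128/187) = √(3811311/5568112) = 3*√147373656353/1392028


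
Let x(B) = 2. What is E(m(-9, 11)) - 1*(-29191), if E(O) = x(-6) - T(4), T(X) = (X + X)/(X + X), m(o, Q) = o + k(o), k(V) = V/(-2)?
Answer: 29192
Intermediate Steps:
k(V) = -V/2 (k(V) = V*(-½) = -V/2)
m(o, Q) = o/2 (m(o, Q) = o - o/2 = o/2)
T(X) = 1 (T(X) = (2*X)/((2*X)) = (2*X)*(1/(2*X)) = 1)
E(O) = 1 (E(O) = 2 - 1*1 = 2 - 1 = 1)
E(m(-9, 11)) - 1*(-29191) = 1 - 1*(-29191) = 1 + 29191 = 29192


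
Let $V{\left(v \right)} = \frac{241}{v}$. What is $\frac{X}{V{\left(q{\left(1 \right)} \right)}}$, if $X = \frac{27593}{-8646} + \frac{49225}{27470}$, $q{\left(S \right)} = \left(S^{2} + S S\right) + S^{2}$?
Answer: $- \frac{16619018}{953980907} \approx -0.017421$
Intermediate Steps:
$q{\left(S \right)} = 3 S^{2}$ ($q{\left(S \right)} = \left(S^{2} + S^{2}\right) + S^{2} = 2 S^{2} + S^{2} = 3 S^{2}$)
$X = - \frac{16619018}{11875281}$ ($X = 27593 \left(- \frac{1}{8646}\right) + 49225 \cdot \frac{1}{27470} = - \frac{27593}{8646} + \frac{9845}{5494} = - \frac{16619018}{11875281} \approx -1.3995$)
$\frac{X}{V{\left(q{\left(1 \right)} \right)}} = - \frac{16619018}{11875281 \frac{241}{3 \cdot 1^{2}}} = - \frac{16619018}{11875281 \frac{241}{3 \cdot 1}} = - \frac{16619018}{11875281 \cdot \frac{241}{3}} = \left(- \frac{16619018}{11875281}\right) \frac{3}{241} = - \frac{16619018}{953980907}$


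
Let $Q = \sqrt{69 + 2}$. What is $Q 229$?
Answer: $229 \sqrt{71} \approx 1929.6$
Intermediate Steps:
$Q = \sqrt{71} \approx 8.4261$
$Q 229 = \sqrt{71} \cdot 229 = 229 \sqrt{71}$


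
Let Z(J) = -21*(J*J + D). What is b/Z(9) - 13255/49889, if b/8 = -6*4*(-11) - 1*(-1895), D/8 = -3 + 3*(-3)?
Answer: 122501069/2245005 ≈ 54.566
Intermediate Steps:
D = -96 (D = 8*(-3 + 3*(-3)) = 8*(-3 - 9) = 8*(-12) = -96)
Z(J) = 2016 - 21*J² (Z(J) = -21*(J*J - 96) = -21*(J² - 96) = -21*(-96 + J²) = 2016 - 21*J²)
b = 17272 (b = 8*(-6*4*(-11) - 1*(-1895)) = 8*(-24*(-11) + 1895) = 8*(264 + 1895) = 8*2159 = 17272)
b/Z(9) - 13255/49889 = 17272/(2016 - 21*9²) - 13255/49889 = 17272/(2016 - 21*81) - 13255*1/49889 = 17272/(2016 - 1701) - 13255/49889 = 17272/315 - 13255/49889 = 122501069/2245005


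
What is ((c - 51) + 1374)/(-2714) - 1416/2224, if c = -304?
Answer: -190915/188623 ≈ -1.0122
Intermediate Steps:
((c - 51) + 1374)/(-2714) - 1416/2224 = ((-304 - 51) + 1374)/(-2714) - 1416/2224 = (-355 + 1374)*(-1/2714) - 1416*1/2224 = 1019*(-1/2714) - 177/278 = -1019/2714 - 177/278 = -190915/188623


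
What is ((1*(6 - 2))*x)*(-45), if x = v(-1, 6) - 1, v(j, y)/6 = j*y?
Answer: 6660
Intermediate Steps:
v(j, y) = 6*j*y (v(j, y) = 6*(j*y) = 6*j*y)
x = -37 (x = 6*(-1)*6 - 1 = -36 - 1 = -37)
((1*(6 - 2))*x)*(-45) = ((1*(6 - 2))*(-37))*(-45) = ((1*4)*(-37))*(-45) = (4*(-37))*(-45) = -148*(-45) = 6660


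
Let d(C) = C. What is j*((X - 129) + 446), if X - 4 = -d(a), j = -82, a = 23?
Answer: -24436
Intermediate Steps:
X = -19 (X = 4 - 1*23 = 4 - 23 = -19)
j*((X - 129) + 446) = -82*((-19 - 129) + 446) = -82*(-148 + 446) = -82*298 = -24436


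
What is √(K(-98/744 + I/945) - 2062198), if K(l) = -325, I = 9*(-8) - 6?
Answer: I*√2062523 ≈ 1436.1*I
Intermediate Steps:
I = -78 (I = -72 - 6 = -78)
√(K(-98/744 + I/945) - 2062198) = √(-325 - 2062198) = √(-2062523) = I*√2062523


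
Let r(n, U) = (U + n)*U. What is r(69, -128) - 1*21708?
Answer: -14156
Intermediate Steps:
r(n, U) = U*(U + n)
r(69, -128) - 1*21708 = -128*(-128 + 69) - 1*21708 = -128*(-59) - 21708 = 7552 - 21708 = -14156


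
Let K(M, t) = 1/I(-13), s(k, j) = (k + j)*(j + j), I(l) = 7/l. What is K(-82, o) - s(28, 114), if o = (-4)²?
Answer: -226645/7 ≈ -32378.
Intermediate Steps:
s(k, j) = 2*j*(j + k) (s(k, j) = (j + k)*(2*j) = 2*j*(j + k))
o = 16
K(M, t) = -13/7 (K(M, t) = 1/(7/(-13)) = 1/(7*(-1/13)) = 1/(-7/13) = -13/7)
K(-82, o) - s(28, 114) = -13/7 - 2*114*(114 + 28) = -13/7 - 2*114*142 = -13/7 - 1*32376 = -13/7 - 32376 = -226645/7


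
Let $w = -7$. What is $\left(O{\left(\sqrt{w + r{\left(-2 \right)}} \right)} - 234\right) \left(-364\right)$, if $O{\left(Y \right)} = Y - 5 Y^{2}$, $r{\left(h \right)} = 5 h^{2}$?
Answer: $108836 - 364 \sqrt{13} \approx 1.0752 \cdot 10^{5}$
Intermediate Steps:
$\left(O{\left(\sqrt{w + r{\left(-2 \right)}} \right)} - 234\right) \left(-364\right) = \left(\sqrt{-7 + 5 \left(-2\right)^{2}} \left(1 - 5 \sqrt{-7 + 5 \left(-2\right)^{2}}\right) - 234\right) \left(-364\right) = \left(\sqrt{-7 + 5 \cdot 4} \left(1 - 5 \sqrt{-7 + 5 \cdot 4}\right) - 234\right) \left(-364\right) = \left(\sqrt{-7 + 20} \left(1 - 5 \sqrt{-7 + 20}\right) - 234\right) \left(-364\right) = \left(\sqrt{13} \left(1 - 5 \sqrt{13}\right) - 234\right) \left(-364\right) = \left(-234 + \sqrt{13} \left(1 - 5 \sqrt{13}\right)\right) \left(-364\right) = 85176 - 364 \sqrt{13} \left(1 - 5 \sqrt{13}\right)$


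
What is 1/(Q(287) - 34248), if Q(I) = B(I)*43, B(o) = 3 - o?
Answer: -1/46460 ≈ -2.1524e-5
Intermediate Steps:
Q(I) = 129 - 43*I (Q(I) = (3 - I)*43 = 129 - 43*I)
1/(Q(287) - 34248) = 1/((129 - 43*287) - 34248) = 1/((129 - 12341) - 34248) = 1/(-12212 - 34248) = 1/(-46460) = -1/46460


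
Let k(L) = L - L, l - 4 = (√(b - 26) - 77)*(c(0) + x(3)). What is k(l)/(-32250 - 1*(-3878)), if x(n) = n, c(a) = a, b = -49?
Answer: 0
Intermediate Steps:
l = -227 + 15*I*√3 (l = 4 + (√(-49 - 26) - 77)*(0 + 3) = 4 + (√(-75) - 77)*3 = 4 + (5*I*√3 - 77)*3 = 4 + (-77 + 5*I*√3)*3 = 4 + (-231 + 15*I*√3) = -227 + 15*I*√3 ≈ -227.0 + 25.981*I)
k(L) = 0
k(l)/(-32250 - 1*(-3878)) = 0/(-32250 - 1*(-3878)) = 0/(-32250 + 3878) = 0/(-28372) = 0*(-1/28372) = 0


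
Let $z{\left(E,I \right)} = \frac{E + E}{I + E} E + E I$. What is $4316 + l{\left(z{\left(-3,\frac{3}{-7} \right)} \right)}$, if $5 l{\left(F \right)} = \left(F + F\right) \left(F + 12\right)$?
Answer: $\frac{1686877}{392} \approx 4303.3$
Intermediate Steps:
$z{\left(E,I \right)} = E I + \frac{2 E^{2}}{E + I}$ ($z{\left(E,I \right)} = \frac{2 E}{E + I} E + E I = \frac{2 E^{2}}{E + I} + E I = E I + \frac{2 E^{2}}{E + I}$)
$l{\left(F \right)} = \frac{2 F \left(12 + F\right)}{5}$ ($l{\left(F \right)} = \frac{\left(F + F\right) \left(F + 12\right)}{5} = \frac{2 F \left(12 + F\right)}{5}$)
$4316 + l{\left(z{\left(-3,\frac{3}{-7} \right)} \right)} = 4316 + \frac{2 \left(- \frac{3 \left(\left(\frac{3}{-7}\right)^{2} + 2 \left(-3\right) - 3 \frac{3}{-7}\right)}{-3 + \frac{3}{-7}}\right) \left(12 - \frac{3 \left(\left(\frac{3}{-7}\right)^{2} + 2 \left(-3\right) - 3 \frac{3}{-7}\right)}{-3 + \frac{3}{-7}}\right)}{5} = 4316 + \frac{2 \left(- \frac{3 \left(\left(3 \left(- \frac{1}{7}\right)\right)^{2} - 6 - 3 \cdot 3 \left(- \frac{1}{7}\right)\right)}{-3 + 3 \left(- \frac{1}{7}\right)}\right) \left(12 - \frac{3 \left(\left(3 \left(- \frac{1}{7}\right)\right)^{2} - 6 - 3 \cdot 3 \left(- \frac{1}{7}\right)\right)}{-3 + 3 \left(- \frac{1}{7}\right)}\right)}{5} = 4316 + \frac{2 \left(- \frac{3 \left(\left(- \frac{3}{7}\right)^{2} - 6 - - \frac{9}{7}\right)}{-3 - \frac{3}{7}}\right) \left(12 - \frac{3 \left(\left(- \frac{3}{7}\right)^{2} - 6 - - \frac{9}{7}\right)}{-3 - \frac{3}{7}}\right)}{5} = 4316 + \frac{2 \left(- \frac{3 \left(\frac{9}{49} - 6 + \frac{9}{7}\right)}{- \frac{24}{7}}\right) \left(12 - \frac{3 \left(\frac{9}{49} - 6 + \frac{9}{7}\right)}{- \frac{24}{7}}\right)}{5} = 4316 + \frac{2 \left(\left(-3\right) \left(- \frac{7}{24}\right) \left(- \frac{222}{49}\right)\right) \left(12 - \left(- \frac{7}{8}\right) \left(- \frac{222}{49}\right)\right)}{5} = 4316 + \frac{2}{5} \left(- \frac{111}{28}\right) \left(12 - \frac{111}{28}\right) = 4316 + \frac{2}{5} \left(- \frac{111}{28}\right) \frac{225}{28} = 4316 - \frac{4995}{392} = \frac{1686877}{392}$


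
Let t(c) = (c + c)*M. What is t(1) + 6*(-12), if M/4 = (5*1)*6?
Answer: 168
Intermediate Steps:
M = 120 (M = 4*((5*1)*6) = 4*(5*6) = 4*30 = 120)
t(c) = 240*c (t(c) = (c + c)*120 = (2*c)*120 = 240*c)
t(1) + 6*(-12) = 240*1 + 6*(-12) = 240 - 72 = 168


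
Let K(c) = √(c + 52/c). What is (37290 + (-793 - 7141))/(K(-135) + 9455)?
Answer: 9367683075/3017154163 - 154119*I*√5595/3017154163 ≈ 3.1048 - 0.0038208*I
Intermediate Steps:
(37290 + (-793 - 7141))/(K(-135) + 9455) = (37290 + (-793 - 7141))/(√(-135 + 52/(-135)) + 9455) = (37290 - 7934)/(√(-135 + 52*(-1/135)) + 9455) = 29356/(√(-135 - 52/135) + 9455) = 29356/(√(-18277/135) + 9455) = 29356/(7*I*√5595/45 + 9455) = 29356/(9455 + 7*I*√5595/45)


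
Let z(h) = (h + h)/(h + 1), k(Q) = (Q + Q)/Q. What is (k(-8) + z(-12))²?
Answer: 2116/121 ≈ 17.488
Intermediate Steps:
k(Q) = 2 (k(Q) = (2*Q)/Q = 2)
z(h) = 2*h/(1 + h) (z(h) = (2*h)/(1 + h) = 2*h/(1 + h))
(k(-8) + z(-12))² = (2 + 2*(-12)/(1 - 12))² = (2 + 2*(-12)/(-11))² = (2 + 2*(-12)*(-1/11))² = (2 + 24/11)² = (46/11)² = 2116/121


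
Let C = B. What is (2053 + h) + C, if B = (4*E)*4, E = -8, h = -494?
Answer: 1431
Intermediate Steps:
B = -128 (B = (4*(-8))*4 = -32*4 = -128)
C = -128
(2053 + h) + C = (2053 - 494) - 128 = 1559 - 128 = 1431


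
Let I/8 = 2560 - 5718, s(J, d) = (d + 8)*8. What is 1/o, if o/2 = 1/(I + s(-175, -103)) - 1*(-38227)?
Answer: 13012/994819447 ≈ 1.3080e-5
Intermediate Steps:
s(J, d) = 64 + 8*d (s(J, d) = (8 + d)*8 = 64 + 8*d)
I = -25264 (I = 8*(2560 - 5718) = 8*(-3158) = -25264)
o = 994819447/13012 (o = 2*(1/(-25264 + (64 + 8*(-103))) - 1*(-38227)) = 2*(1/(-25264 + (64 - 824)) + 38227) = 2*(1/(-25264 - 760) + 38227) = 2*(1/(-26024) + 38227) = 2*(-1/26024 + 38227) = 2*(994819447/26024) = 994819447/13012 ≈ 76454.)
1/o = 1/(994819447/13012) = 13012/994819447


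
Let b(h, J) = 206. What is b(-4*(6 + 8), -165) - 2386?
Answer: -2180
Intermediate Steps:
b(-4*(6 + 8), -165) - 2386 = 206 - 2386 = -2180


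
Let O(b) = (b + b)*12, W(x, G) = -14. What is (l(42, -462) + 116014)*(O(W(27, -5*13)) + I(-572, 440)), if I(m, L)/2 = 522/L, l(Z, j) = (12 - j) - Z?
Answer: -194247807/5 ≈ -3.8850e+7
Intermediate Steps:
O(b) = 24*b (O(b) = (2*b)*12 = 24*b)
l(Z, j) = 12 - Z - j
I(m, L) = 1044/L (I(m, L) = 2*(522/L) = 1044/L)
(l(42, -462) + 116014)*(O(W(27, -5*13)) + I(-572, 440)) = ((12 - 1*42 - 1*(-462)) + 116014)*(24*(-14) + 1044/440) = ((12 - 42 + 462) + 116014)*(-336 + 1044*(1/440)) = (432 + 116014)*(-336 + 261/110) = 116446*(-36699/110) = -194247807/5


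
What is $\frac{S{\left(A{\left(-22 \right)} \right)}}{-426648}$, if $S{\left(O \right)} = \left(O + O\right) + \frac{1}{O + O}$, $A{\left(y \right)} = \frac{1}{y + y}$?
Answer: $\frac{485}{9386256} \approx 5.1671 \cdot 10^{-5}$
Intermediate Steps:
$A{\left(y \right)} = \frac{1}{2 y}$
$S{\left(O \right)} = \frac{1}{2 O} + 2 O$ ($S{\left(O \right)} = 2 O + \frac{1}{2 O} = \frac{1}{2 O} + 2 O$)
$\frac{S{\left(A{\left(-22 \right)} \right)}}{-426648} = \frac{\frac{1}{2 \frac{1}{2 \left(-22\right)}} + 2 \frac{1}{2 \left(-22\right)}}{-426648} = \left(\frac{1}{2 \cdot \frac{1}{2} \left(- \frac{1}{22}\right)} + 2 \cdot \frac{1}{2} \left(- \frac{1}{22}\right)\right) \left(- \frac{1}{426648}\right) = \left(\frac{1}{2 \left(- \frac{1}{44}\right)} + 2 \left(- \frac{1}{44}\right)\right) \left(- \frac{1}{426648}\right) = \left(\frac{1}{2} \left(-44\right) - \frac{1}{22}\right) \left(- \frac{1}{426648}\right) = \left(-22 - \frac{1}{22}\right) \left(- \frac{1}{426648}\right) = \left(- \frac{485}{22}\right) \left(- \frac{1}{426648}\right) = \frac{485}{9386256}$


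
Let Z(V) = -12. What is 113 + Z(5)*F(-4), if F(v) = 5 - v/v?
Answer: 65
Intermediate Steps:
F(v) = 4 (F(v) = 5 - 1*1 = 5 - 1 = 4)
113 + Z(5)*F(-4) = 113 - 12*4 = 113 - 48 = 65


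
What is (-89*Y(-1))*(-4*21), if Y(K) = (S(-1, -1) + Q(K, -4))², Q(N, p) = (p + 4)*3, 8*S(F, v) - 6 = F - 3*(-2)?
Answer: 226149/16 ≈ 14134.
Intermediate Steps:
S(F, v) = 3/2 + F/8 (S(F, v) = ¾ + (F - 3*(-2))/8 = ¾ + (F + 6)/8 = ¾ + (6 + F)/8 = ¾ + (¾ + F/8) = 3/2 + F/8)
Q(N, p) = 12 + 3*p (Q(N, p) = (4 + p)*3 = 12 + 3*p)
Y(K) = 121/64 (Y(K) = ((3/2 + (⅛)*(-1)) + (12 + 3*(-4)))² = ((3/2 - ⅛) + (12 - 12))² = (11/8 + 0)² = (11/8)² = 121/64)
(-89*Y(-1))*(-4*21) = (-89*121/64)*(-4*21) = -10769/64*(-84) = 226149/16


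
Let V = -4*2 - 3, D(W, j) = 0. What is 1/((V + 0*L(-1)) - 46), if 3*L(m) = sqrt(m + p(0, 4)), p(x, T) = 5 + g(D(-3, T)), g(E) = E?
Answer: -1/57 ≈ -0.017544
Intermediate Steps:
V = -11 (V = -8 - 3 = -11)
p(x, T) = 5 (p(x, T) = 5 + 0 = 5)
L(m) = sqrt(5 + m)/3 (L(m) = sqrt(m + 5)/3 = sqrt(5 + m)/3)
1/((V + 0*L(-1)) - 46) = 1/((-11 + 0*(sqrt(5 - 1)/3)) - 46) = 1/((-11 + 0*(sqrt(4)/3)) - 46) = 1/((-11 + 0*((1/3)*2)) - 46) = 1/((-11 + 0*(2/3)) - 46) = 1/((-11 + 0) - 46) = 1/(-11 - 46) = 1/(-57) = -1/57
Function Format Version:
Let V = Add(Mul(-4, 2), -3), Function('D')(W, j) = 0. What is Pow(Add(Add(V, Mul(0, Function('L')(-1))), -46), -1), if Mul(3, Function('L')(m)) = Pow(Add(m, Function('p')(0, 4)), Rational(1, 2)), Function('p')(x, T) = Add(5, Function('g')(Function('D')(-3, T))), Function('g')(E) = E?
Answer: Rational(-1, 57) ≈ -0.017544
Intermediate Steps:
V = -11 (V = Add(-8, -3) = -11)
Function('p')(x, T) = 5 (Function('p')(x, T) = Add(5, 0) = 5)
Function('L')(m) = Mul(Rational(1, 3), Pow(Add(5, m), Rational(1, 2))) (Function('L')(m) = Mul(Rational(1, 3), Pow(Add(m, 5), Rational(1, 2))) = Mul(Rational(1, 3), Pow(Add(5, m), Rational(1, 2))))
Pow(Add(Add(V, Mul(0, Function('L')(-1))), -46), -1) = Pow(Add(Add(-11, Mul(0, Mul(Rational(1, 3), Pow(Add(5, -1), Rational(1, 2))))), -46), -1) = Pow(Add(Add(-11, Mul(0, Mul(Rational(1, 3), Pow(4, Rational(1, 2))))), -46), -1) = Pow(Add(Add(-11, Mul(0, Mul(Rational(1, 3), 2))), -46), -1) = Pow(Add(Add(-11, Mul(0, Rational(2, 3))), -46), -1) = Pow(Add(Add(-11, 0), -46), -1) = Pow(Add(-11, -46), -1) = Pow(-57, -1) = Rational(-1, 57)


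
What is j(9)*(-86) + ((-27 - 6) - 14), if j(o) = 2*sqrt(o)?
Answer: -563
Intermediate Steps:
j(9)*(-86) + ((-27 - 6) - 14) = (2*sqrt(9))*(-86) + ((-27 - 6) - 14) = (2*3)*(-86) + (-33 - 14) = 6*(-86) - 47 = -516 - 47 = -563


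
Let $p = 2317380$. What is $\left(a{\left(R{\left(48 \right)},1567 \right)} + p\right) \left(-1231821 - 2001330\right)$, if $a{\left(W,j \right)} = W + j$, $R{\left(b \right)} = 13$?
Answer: $-7497547842960$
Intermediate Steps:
$\left(a{\left(R{\left(48 \right)},1567 \right)} + p\right) \left(-1231821 - 2001330\right) = \left(\left(13 + 1567\right) + 2317380\right) \left(-1231821 - 2001330\right) = \left(1580 + 2317380\right) \left(-3233151\right) = 2318960 \left(-3233151\right) = -7497547842960$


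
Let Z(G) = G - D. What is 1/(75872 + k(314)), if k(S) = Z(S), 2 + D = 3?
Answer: 1/76185 ≈ 1.3126e-5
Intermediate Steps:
D = 1 (D = -2 + 3 = 1)
Z(G) = -1 + G (Z(G) = G - 1*1 = G - 1 = -1 + G)
k(S) = -1 + S
1/(75872 + k(314)) = 1/(75872 + (-1 + 314)) = 1/(75872 + 313) = 1/76185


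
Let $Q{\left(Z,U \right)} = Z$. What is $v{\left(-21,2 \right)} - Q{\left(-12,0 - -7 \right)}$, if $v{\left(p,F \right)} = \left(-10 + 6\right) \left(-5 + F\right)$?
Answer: $24$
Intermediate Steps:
$v{\left(p,F \right)} = 20 - 4 F$ ($v{\left(p,F \right)} = - 4 \left(-5 + F\right) = 20 - 4 F$)
$v{\left(-21,2 \right)} - Q{\left(-12,0 - -7 \right)} = \left(20 - 8\right) - -12 = \left(20 - 8\right) + 12 = 12 + 12 = 24$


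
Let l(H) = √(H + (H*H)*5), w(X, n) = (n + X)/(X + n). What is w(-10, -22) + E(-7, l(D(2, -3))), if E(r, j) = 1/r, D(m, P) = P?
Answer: 6/7 ≈ 0.85714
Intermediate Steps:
w(X, n) = 1 (w(X, n) = (X + n)/(X + n) = 1)
l(H) = √(H + 5*H²) (l(H) = √(H + H²*5) = √(H + 5*H²))
w(-10, -22) + E(-7, l(D(2, -3))) = 1 + 1/(-7) = 1 - ⅐ = 6/7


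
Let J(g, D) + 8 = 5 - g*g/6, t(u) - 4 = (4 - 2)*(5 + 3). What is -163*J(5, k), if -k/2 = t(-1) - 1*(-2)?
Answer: 7009/6 ≈ 1168.2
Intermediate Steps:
t(u) = 20 (t(u) = 4 + (4 - 2)*(5 + 3) = 4 + 2*8 = 4 + 16 = 20)
k = -44 (k = -2*(20 - 1*(-2)) = -2*(20 + 2) = -2*22 = -44)
J(g, D) = -3 - g²/6 (J(g, D) = -8 + (5 - g*g/6) = -8 + (5 - g²/6) = -3 - g²/6)
-163*J(5, k) = -163*(-3 - ⅙*5²) = -163*(-3 - ⅙*25) = -163*(-3 - 25/6) = -163*(-43/6) = 7009/6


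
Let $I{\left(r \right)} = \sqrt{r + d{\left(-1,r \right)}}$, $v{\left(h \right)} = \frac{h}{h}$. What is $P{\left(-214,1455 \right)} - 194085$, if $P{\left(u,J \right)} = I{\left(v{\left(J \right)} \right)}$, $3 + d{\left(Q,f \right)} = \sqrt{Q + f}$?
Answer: $-194085 + i \sqrt{2} \approx -1.9409 \cdot 10^{5} + 1.4142 i$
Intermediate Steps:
$v{\left(h \right)} = 1$
$d{\left(Q,f \right)} = -3 + \sqrt{Q + f}$
$I{\left(r \right)} = \sqrt{-3 + r + \sqrt{-1 + r}}$ ($I{\left(r \right)} = \sqrt{r + \left(-3 + \sqrt{-1 + r}\right)} = \sqrt{-3 + r + \sqrt{-1 + r}}$)
$P{\left(u,J \right)} = i \sqrt{2}$ ($P{\left(u,J \right)} = \sqrt{-3 + 1 + \sqrt{-1 + 1}} = \sqrt{-3 + 1 + \sqrt{0}} = \sqrt{-3 + 1 + 0} = \sqrt{-2} = i \sqrt{2}$)
$P{\left(-214,1455 \right)} - 194085 = i \sqrt{2} - 194085 = -194085 + i \sqrt{2}$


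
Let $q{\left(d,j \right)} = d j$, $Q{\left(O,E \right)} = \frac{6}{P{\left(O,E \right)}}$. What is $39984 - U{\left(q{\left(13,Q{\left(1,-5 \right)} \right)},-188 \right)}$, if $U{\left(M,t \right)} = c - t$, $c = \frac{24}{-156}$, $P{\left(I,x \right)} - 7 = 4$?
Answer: $\frac{517350}{13} \approx 39796.0$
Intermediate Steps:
$P{\left(I,x \right)} = 11$ ($P{\left(I,x \right)} = 7 + 4 = 11$)
$c = - \frac{2}{13}$ ($c = 24 \left(- \frac{1}{156}\right) = - \frac{2}{13} \approx -0.15385$)
$Q{\left(O,E \right)} = \frac{6}{11}$
$U{\left(M,t \right)} = - \frac{2}{13} - t$
$39984 - U{\left(q{\left(13,Q{\left(1,-5 \right)} \right)},-188 \right)} = 39984 - \left(- \frac{2}{13} - -188\right) = 39984 - \left(- \frac{2}{13} + 188\right) = 39984 - \frac{2442}{13} = \frac{517350}{13}$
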